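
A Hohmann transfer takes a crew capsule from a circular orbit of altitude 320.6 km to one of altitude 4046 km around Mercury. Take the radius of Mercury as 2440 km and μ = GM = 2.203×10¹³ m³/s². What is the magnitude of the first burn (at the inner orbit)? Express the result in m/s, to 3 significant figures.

Δv ≈ 521 m/s

r₁ = 2440 + 320.6 = 2760.6 km = 2.7606×10⁶ m.
r₂ = 2440 + 4046 = 6486.0 km = 6.4860×10⁶ m.
Transfer ellipse a_t = (r₁ + r₂)/2 = 4.623×10⁶ m.
At r₁: circular v_c1 = √(μ/r₁) = 2825 m/s; transfer-periherm v_p = √[μ(2/r₁ − 1/a_t)] = 3346 m/s.
Δv₁ = v_p − v_c1 = 521.0 m/s.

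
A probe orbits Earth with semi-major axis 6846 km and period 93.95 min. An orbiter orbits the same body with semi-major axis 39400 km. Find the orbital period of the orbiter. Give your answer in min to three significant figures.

Kepler's third law: T² ∝ a³, so T₂ = T₁ (a₂/a₁)^(3/2).
a₂/a₁ = 5.755, (a₂/a₁)^(3/2) = 13.81.
T₂ = 93.95 × 13.81 = 1297 min.

T₂ ≈ 1300 min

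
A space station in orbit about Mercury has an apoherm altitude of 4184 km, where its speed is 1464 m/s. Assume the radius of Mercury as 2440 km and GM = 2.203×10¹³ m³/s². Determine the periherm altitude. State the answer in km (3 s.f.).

periherm altitude ≈ 709 km

r_a = 2440 + 4184 = 6624.0 km = 6.624×10⁶ m.
Specific energy ε = v²/2 − μ/r = -2.254×10⁶ J/kg, so a = −μ/(2ε) = 4.887×10⁶ m.
The apsides satisfy r_p + r_a = 2a, so the periherm radius is 2a − r_a = 3.149×10⁶ m = 3149.1 km.
Periherm altitude = 3149.1 − 2440 = 709.14 km.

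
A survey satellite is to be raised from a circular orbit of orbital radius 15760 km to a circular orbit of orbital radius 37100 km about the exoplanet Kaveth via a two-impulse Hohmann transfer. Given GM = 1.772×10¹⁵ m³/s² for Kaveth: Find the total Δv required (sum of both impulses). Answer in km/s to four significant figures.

r₁ = 15760 km = 1.576×10⁷ m.
r₂ = 37100 km = 3.710×10⁷ m.
Transfer ellipse a_t = (r₁ + r₂)/2 = 2.643×10⁷ m.
At r₁: circular v_c1 = √(μ/r₁) = 10600 m/s; transfer-periapsis v_p = √[μ(2/r₁ − 1/a_t)] = 12560 m/s.
Δv₁ = v_p − v_c1 = 1959 m/s.
At r₂: circular v_c2 = √(μ/r₂) = 6911 m/s; transfer-apoapsis v_a = √[μ(2/r₂ − 1/a_t)] = 5337 m/s.
Δv₂ = v_c2 − v_a = 1574 m/s.
Total Δv = Δv₁ + Δv₂ = 3534 m/s = 3.534 km/s.

Δv_total ≈ 3.534 km/s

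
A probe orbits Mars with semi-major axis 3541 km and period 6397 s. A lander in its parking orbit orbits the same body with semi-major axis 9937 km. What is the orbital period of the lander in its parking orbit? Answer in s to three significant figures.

Kepler's third law: T² ∝ a³, so T₂ = T₁ (a₂/a₁)^(3/2).
a₂/a₁ = 2.806, (a₂/a₁)^(3/2) = 4.701.
T₂ = 6397 × 4.701 = 30070 s.

T₂ ≈ 30100 s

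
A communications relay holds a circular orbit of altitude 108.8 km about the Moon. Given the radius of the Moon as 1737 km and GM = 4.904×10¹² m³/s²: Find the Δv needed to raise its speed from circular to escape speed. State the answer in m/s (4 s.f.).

Δv ≈ 675.2 m/s

r = 1737 + 108.8 = 1845.8 km = 1.8458×10⁶ m.
Circular speed v_c = √(μ/r) = 1630 m/s.
Escape speed v_esc = √(2μ/r) = √2 × v_c = 2305 m/s.
Δv = v_esc − v_c = 675.2 m/s.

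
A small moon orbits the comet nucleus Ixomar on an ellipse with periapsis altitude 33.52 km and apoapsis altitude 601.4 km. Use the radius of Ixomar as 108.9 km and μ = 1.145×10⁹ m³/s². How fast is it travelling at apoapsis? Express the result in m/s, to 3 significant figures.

v ≈ 23.2 m/s

r_p = 108.9 + 33.52 = 142.42 km = 1.4242×10⁵ m.
r_a = 108.9 + 601.4 = 710.30 km = 7.1030×10⁵ m.
Semi-major axis a = (r_p + r_a)/2 = 426.36 km = 4.264×10⁵ m.
Vis-viva: v² = μ(2/r − 1/a) = 1.145×10⁹ × (2.816×10⁻⁶ − 2.345×10⁻⁶) = 5.385×10² m²/s².
v = 23.20 m/s.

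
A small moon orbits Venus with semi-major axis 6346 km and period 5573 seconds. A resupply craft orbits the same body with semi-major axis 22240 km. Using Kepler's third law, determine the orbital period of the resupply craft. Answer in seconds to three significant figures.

Kepler's third law: T² ∝ a³, so T₂ = T₁ (a₂/a₁)^(3/2).
a₂/a₁ = 3.505, (a₂/a₁)^(3/2) = 6.561.
T₂ = 5573 × 6.561 = 36560 seconds.

T₂ ≈ 36600 seconds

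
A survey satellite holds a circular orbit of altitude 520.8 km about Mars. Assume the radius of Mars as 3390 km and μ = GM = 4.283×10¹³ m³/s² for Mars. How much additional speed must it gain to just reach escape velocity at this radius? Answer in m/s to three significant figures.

r = 3390 + 520.8 = 3910.8 km = 3.9108×10⁶ m.
Circular speed v_c = √(μ/r) = 3309 m/s.
Escape speed v_esc = √(2μ/r) = √2 × v_c = 4680 m/s.
Δv = v_esc − v_c = 1371 m/s.

Δv ≈ 1370 m/s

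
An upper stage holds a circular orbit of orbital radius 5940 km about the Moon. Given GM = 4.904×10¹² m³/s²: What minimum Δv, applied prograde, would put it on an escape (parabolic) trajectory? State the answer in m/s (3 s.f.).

Δv ≈ 376 m/s

r = 5940 km = 5.940×10⁶ m.
Circular speed v_c = √(μ/r) = 908.6 m/s.
Escape speed v_esc = √(2μ/r) = √2 × v_c = 1285 m/s.
Δv = v_esc − v_c = 376.4 m/s.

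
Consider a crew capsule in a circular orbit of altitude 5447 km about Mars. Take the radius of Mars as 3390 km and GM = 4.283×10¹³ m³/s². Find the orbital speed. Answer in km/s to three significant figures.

v ≈ 2.20 km/s

r = 3390 + 5447 = 8837.0 km = 8.8370×10⁶ m.
For a circular orbit v = √(μ/r) = √(4.283×10¹³ / 8.837×10⁶) = √(4.847×10⁶) = 2202 m/s.
That is 2.202 km/s.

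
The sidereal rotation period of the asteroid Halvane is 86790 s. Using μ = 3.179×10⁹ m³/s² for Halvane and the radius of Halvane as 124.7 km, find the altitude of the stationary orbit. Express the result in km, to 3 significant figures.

h_sync ≈ 722 km

A synchronous orbit has period T, so by Kepler's third law a = (μT²/4π²)^(1/3).
μT²/4π² = 3.179×10⁹ × (8.679×10⁴)² / 39.48 = 6.066×10¹⁷ m³.
a = 8.465×10⁵ m = 846.49 km.
Altitude h = a − R = 846.49 − 124.7 = 721.79 km.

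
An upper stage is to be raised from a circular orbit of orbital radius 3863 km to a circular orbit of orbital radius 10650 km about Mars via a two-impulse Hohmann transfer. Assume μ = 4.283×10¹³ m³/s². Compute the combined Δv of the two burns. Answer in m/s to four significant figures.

Δv_total ≈ 1246 m/s

r₁ = 3863 km = 3.863×10⁶ m.
r₂ = 10650 km = 1.065×10⁷ m.
Transfer ellipse a_t = (r₁ + r₂)/2 = 7.256×10⁶ m.
At r₁: circular v_c1 = √(μ/r₁) = 3330 m/s; transfer-periapsis v_p = √[μ(2/r₁ − 1/a_t)] = 4034 m/s.
Δv₁ = v_p − v_c1 = 704.1 m/s.
At r₂: circular v_c2 = √(μ/r₂) = 2005 m/s; transfer-apoapsis v_a = √[μ(2/r₂ − 1/a_t)] = 1463 m/s.
Δv₂ = v_c2 − v_a = 542.2 m/s.
Total Δv = Δv₁ + Δv₂ = 1246 m/s.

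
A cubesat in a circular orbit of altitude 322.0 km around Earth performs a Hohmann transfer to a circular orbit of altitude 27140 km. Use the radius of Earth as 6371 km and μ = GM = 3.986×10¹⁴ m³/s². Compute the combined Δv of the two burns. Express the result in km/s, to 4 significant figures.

Δv_total ≈ 3.706 km/s

r₁ = 6371 + 322.0 = 6693.0 km = 6.6930×10⁶ m.
r₂ = 6371 + 27140 = 33511 km = 3.3511×10⁷ m.
Transfer ellipse a_t = (r₁ + r₂)/2 = 2.010×10⁷ m.
At r₁: circular v_c1 = √(μ/r₁) = 7717 m/s; transfer-perigee v_p = √[μ(2/r₁ − 1/a_t)] = 9964 m/s.
Δv₁ = v_p − v_c1 = 2247 m/s.
At r₂: circular v_c2 = √(μ/r₂) = 3449 m/s; transfer-apogee v_a = √[μ(2/r₂ − 1/a_t)] = 1990 m/s.
Δv₂ = v_c2 − v_a = 1459 m/s.
Total Δv = Δv₁ + Δv₂ = 3706 m/s = 3.706 km/s.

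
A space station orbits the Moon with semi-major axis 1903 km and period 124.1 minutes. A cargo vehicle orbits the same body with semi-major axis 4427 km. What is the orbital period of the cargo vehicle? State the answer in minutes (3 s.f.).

Kepler's third law: T² ∝ a³, so T₂ = T₁ (a₂/a₁)^(3/2).
a₂/a₁ = 2.326, (a₂/a₁)^(3/2) = 3.548.
T₂ = 124.1 × 3.548 = 440.3 minutes.

T₂ ≈ 440 minutes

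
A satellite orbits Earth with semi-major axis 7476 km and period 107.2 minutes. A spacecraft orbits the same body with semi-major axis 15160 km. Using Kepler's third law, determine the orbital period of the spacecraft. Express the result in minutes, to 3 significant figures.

Kepler's third law: T² ∝ a³, so T₂ = T₁ (a₂/a₁)^(3/2).
a₂/a₁ = 2.028, (a₂/a₁)^(3/2) = 2.888.
T₂ = 107.2 × 2.888 = 309.6 minutes.

T₂ ≈ 310 minutes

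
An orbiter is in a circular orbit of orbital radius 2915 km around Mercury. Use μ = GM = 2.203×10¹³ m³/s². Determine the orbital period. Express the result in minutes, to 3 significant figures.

T ≈ 111 minutes

r = 2915 km = 2.915×10⁶ m.
Kepler's third law: T = 2π√(r³/μ) = 2π√((2.915×10⁶)³ / 2.203×10¹³).
r³/μ = 1.124×10⁶ s², so T = 2π × 1.060×10³ = 6.662×10³ s.
Converting: 6.662×10³ s ÷ 60.00 = 111.0 minutes.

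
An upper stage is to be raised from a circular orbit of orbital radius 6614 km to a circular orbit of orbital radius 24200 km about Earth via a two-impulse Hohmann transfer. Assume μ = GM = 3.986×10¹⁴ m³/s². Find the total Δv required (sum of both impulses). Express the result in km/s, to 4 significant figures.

Δv_total ≈ 3.366 km/s

r₁ = 6614 km = 6.614×10⁶ m.
r₂ = 24200 km = 2.420×10⁷ m.
Transfer ellipse a_t = (r₁ + r₂)/2 = 1.541×10⁷ m.
At r₁: circular v_c1 = √(μ/r₁) = 7763 m/s; transfer-perigee v_p = √[μ(2/r₁ − 1/a_t)] = 9729 m/s.
Δv₁ = v_p − v_c1 = 1966 m/s.
At r₂: circular v_c2 = √(μ/r₂) = 4058 m/s; transfer-apogee v_a = √[μ(2/r₂ − 1/a_t)] = 2659 m/s.
Δv₂ = v_c2 − v_a = 1399 m/s.
Total Δv = Δv₁ + Δv₂ = 3366 m/s = 3.366 km/s.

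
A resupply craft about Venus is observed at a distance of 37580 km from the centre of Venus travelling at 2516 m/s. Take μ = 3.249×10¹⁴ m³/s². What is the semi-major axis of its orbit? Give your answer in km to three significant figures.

a ≈ 29600 km

r = 3.758×10⁷ m.
Vis-viva rearranged: 1/a = 2/r − v²/μ = 5.322×10⁻⁸ − 1.948×10⁻⁸ = 3.374×10⁻⁸ m⁻¹.
a = 2.964×10⁷ m = 29642 km.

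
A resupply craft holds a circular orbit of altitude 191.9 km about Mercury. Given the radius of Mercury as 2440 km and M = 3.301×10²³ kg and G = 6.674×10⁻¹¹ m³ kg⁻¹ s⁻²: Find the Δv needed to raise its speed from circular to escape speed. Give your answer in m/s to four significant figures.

μ = GM = 6.674×10⁻¹¹ × 3.301×10²³ = 2.203×10¹³ m³/s².
r = 2440 + 191.9 = 2631.9 km = 2.6319×10⁶ m.
Circular speed v_c = √(μ/r) = 2893 m/s.
Escape speed v_esc = √(2μ/r) = √2 × v_c = 4092 m/s.
Δv = v_esc − v_c = 1198 m/s.

Δv ≈ 1198 m/s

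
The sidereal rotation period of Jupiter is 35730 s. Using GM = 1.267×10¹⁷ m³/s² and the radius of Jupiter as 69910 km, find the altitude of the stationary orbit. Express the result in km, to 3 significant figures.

A synchronous orbit has period T, so by Kepler's third law a = (μT²/4π²)^(1/3).
μT²/4π² = 1.267×10¹⁷ × (3.573×10⁴)² / 39.48 = 4.097×10²⁴ m³.
a = 1.600×10⁸ m = 1.6002×10⁵ km.
Altitude h = a − R = 1.6002×10⁵ − 69910 = 90105 km.

h_sync ≈ 90100 km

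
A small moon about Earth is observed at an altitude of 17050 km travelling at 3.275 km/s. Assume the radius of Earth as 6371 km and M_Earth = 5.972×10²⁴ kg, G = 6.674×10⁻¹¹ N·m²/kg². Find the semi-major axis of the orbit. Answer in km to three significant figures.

a ≈ 17100 km

μ = GM = 6.674×10⁻¹¹ × 5.972×10²⁴ = 3.986×10¹⁴ m³/s².
r = 6371 + 17050 = 23421 km = 2.342×10⁷ m.
Specific orbital energy ε = v²/2 − μ/r = (3275)²/2 − 3.986×10¹⁴/2.342×10⁷ = -1.165×10⁷ J/kg.
Since ε = −μ/(2a), a = −μ/(2ε) = 1.710×10⁷ m = 17099 km.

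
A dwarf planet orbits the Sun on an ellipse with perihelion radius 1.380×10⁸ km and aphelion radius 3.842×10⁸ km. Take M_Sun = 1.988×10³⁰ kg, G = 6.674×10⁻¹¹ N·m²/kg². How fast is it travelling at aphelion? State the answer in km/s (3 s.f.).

μ = GM = 6.674×10⁻¹¹ × 1.988×10³⁰ = 1.327×10²⁰ m³/s².
Semi-major axis a = (r_p + r_a)/2 = 2.6110×10⁸ km = 2.611×10¹¹ m.
Vis-viva: v² = μ(2/r − 1/a) = 1.327×10²⁰ × (5.206×10⁻¹² − 3.830×10⁻¹²) = 1.825×10⁸ m²/s².
v = 13510 m/s = 13.51 km/s.

v ≈ 13.5 km/s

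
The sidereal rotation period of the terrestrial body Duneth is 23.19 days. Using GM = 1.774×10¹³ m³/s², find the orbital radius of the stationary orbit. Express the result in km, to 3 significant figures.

T = 23.19 days = 2.004×10⁶ s.
A synchronous orbit has period T, so by Kepler's third law a = (μT²/4π²)^(1/3).
μT²/4π² = 1.774×10¹³ × (2.004×10⁶)² / 39.48 = 1.804×10²⁴ m³.
a = 1.217×10⁸ m = 1.2173×10⁵ km.

r_sync ≈ 1.22×10⁵ km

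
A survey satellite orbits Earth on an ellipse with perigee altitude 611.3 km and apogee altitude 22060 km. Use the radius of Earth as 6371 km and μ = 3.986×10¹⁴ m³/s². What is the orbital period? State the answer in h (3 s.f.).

r_p = 6371 + 611.3 = 6982.3 km = 6.9823×10⁶ m.
r_a = 6371 + 22060 = 28431 km = 2.8431×10⁷ m.
Semi-major axis a = (r_p + r_a)/2 = (6982.3 + 28431)/2 = 17707 km = 1.771×10⁷ m.
By Kepler's third law T = 2π√(a³/μ) = 2π × 3.732×10³ = 2.345×10⁴ s.
= 6.513 h.

T ≈ 6.51 h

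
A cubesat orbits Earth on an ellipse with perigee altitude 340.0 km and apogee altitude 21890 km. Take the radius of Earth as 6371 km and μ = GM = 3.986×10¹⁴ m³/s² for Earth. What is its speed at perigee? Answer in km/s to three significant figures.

r_p = 6371 + 340.0 = 6711.0 km = 6.7110×10⁶ m.
r_a = 6371 + 21890 = 28261 km = 2.8261×10⁷ m.
Semi-major axis a = (r_p + r_a)/2 = 17486 km = 1.749×10⁷ m.
Vis-viva: v² = μ(2/r − 1/a) = 3.986×10¹⁴ × (2.980×10⁻⁷ − 5.719×10⁻⁸) = 9.599×10⁷ m²/s².
v = 9798 m/s = 9.798 km/s.

v ≈ 9.80 km/s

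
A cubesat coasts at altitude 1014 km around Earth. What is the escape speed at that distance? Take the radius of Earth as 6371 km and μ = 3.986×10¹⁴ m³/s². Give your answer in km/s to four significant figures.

v_esc ≈ 10.39 km/s

r = 6371 + 1014 = 7385.0 km = 7.3850×10⁶ m.
Escape speed v_esc = √(2μ/r) = √(2 × 3.986×10¹⁴ / 7.385×10⁶) = √(1.079×10⁸) = 10390 m/s.
= 10.39 km/s.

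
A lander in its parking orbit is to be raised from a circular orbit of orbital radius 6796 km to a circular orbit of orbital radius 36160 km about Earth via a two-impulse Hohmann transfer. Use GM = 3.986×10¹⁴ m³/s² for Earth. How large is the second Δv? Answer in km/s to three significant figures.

Δv ≈ 1.45 km/s

r₁ = 6796 km = 6.796×10⁶ m.
r₂ = 36160 km = 3.616×10⁷ m.
Transfer ellipse a_t = (r₁ + r₂)/2 = 2.148×10⁷ m.
At r₁: circular v_c1 = √(μ/r₁) = 7658 m/s; transfer-perigee v_p = √[μ(2/r₁ − 1/a_t)] = 9937 m/s.
At r₂: circular v_c2 = √(μ/r₂) = 3320 m/s; transfer-apogee v_a = √[μ(2/r₂ − 1/a_t)] = 1868 m/s.
Δv₂ = v_c2 − v_a = 1453 m/s.
= 1.453 km/s.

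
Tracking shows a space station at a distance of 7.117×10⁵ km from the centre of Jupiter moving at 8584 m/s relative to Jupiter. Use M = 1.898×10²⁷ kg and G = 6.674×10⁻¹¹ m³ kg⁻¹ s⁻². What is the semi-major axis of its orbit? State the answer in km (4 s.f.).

a ≈ 4.487×10⁵ km

μ = GM = 6.674×10⁻¹¹ × 1.898×10²⁷ = 1.267×10¹⁷ m³/s².
r = 7.117×10⁸ m.
Vis-viva rearranged: 1/a = 2/r − v²/μ = 2.810×10⁻⁹ − 5.817×10⁻¹⁰ = 2.228×10⁻⁹ m⁻¹.
a = 4.487×10⁸ m = 4.4874×10⁵ km.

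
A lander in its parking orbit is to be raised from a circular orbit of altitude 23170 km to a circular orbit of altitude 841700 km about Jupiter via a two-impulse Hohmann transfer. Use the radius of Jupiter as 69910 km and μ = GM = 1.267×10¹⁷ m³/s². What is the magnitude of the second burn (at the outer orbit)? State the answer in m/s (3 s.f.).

r₁ = 69910 + 23170 = 93080 km = 9.3080×10⁷ m.
r₂ = 69910 + 841700 = 911610 km = 9.1161×10⁸ m.
Transfer ellipse a_t = (r₁ + r₂)/2 = 5.023×10⁸ m.
At r₁: circular v_c1 = √(μ/r₁) = 36890 m/s; transfer-perijove v_p = √[μ(2/r₁ − 1/a_t)] = 49700 m/s.
At r₂: circular v_c2 = √(μ/r₂) = 11790 m/s; transfer-apojove v_a = √[μ(2/r₂ − 1/a_t)] = 5075 m/s.
Δv₂ = v_c2 − v_a = 6714 m/s.

Δv ≈ 6710 m/s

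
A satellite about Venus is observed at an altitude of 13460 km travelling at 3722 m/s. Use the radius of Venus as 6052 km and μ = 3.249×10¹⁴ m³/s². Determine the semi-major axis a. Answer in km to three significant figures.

a ≈ 16700 km

r = 6052 + 13460 = 19512 km = 1.951×10⁷ m.
Specific orbital energy ε = v²/2 − μ/r = (3722)²/2 − 3.249×10¹⁴/1.951×10⁷ = -9.725×10⁶ J/kg.
Since ε = −μ/(2a), a = −μ/(2ε) = 1.670×10⁷ m = 16705 km.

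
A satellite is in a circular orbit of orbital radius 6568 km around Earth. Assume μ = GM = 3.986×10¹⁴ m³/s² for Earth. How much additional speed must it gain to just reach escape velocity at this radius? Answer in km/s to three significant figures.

r = 6568 km = 6.568×10⁶ m.
Circular speed v_c = √(μ/r) = 7790 m/s.
Escape speed v_esc = √(2μ/r) = √2 × v_c = 11020 m/s.
Δv = v_esc − v_c = 3227 m/s = 3.227 km/s.

Δv ≈ 3.23 km/s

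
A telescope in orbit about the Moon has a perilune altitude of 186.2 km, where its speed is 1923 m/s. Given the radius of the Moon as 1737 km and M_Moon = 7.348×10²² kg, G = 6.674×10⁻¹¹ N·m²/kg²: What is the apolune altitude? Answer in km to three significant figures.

apolune altitude ≈ 3340 km

μ = GM = 6.674×10⁻¹¹ × 7.348×10²² = 4.904×10¹² m³/s².
r_p = 1737 + 186.2 = 1923.2 km = 1.923×10⁶ m.
Specific energy ε = v²/2 − μ/r = -7.010×10⁵ J/kg, so a = −μ/(2ε) = 3.498×10⁶ m.
The apsides satisfy r_p + r_a = 2a, so the apolune radius is 2a − r_p = 5.073×10⁶ m = 5072.8 km.
Apolune altitude = 5072.8 − 1737 = 3335.8 km.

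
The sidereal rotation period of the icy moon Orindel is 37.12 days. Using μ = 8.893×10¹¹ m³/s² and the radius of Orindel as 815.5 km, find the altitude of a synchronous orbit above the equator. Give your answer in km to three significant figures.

h_sync ≈ 60600 km

T = 37.12 days = 3.207×10⁶ s.
A synchronous orbit has period T, so by Kepler's third law a = (μT²/4π²)^(1/3).
μT²/4π² = 8.893×10¹¹ × (3.207×10⁶)² / 39.48 = 2.317×10²³ m³.
a = 6.142×10⁷ m = 61420 km.
Altitude h = a − R = 61420 − 815.5 = 60605 km.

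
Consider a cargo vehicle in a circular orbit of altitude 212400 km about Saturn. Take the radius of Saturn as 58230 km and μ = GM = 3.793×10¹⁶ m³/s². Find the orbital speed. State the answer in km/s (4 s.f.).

v ≈ 11.84 km/s

r = 58230 + 212400 = 270630 km = 2.7063×10⁸ m.
For a circular orbit v = √(μ/r) = √(3.793×10¹⁶ / 2.706×10⁸) = √(1.402×10⁸) = 11840 m/s.
That is 11.84 km/s.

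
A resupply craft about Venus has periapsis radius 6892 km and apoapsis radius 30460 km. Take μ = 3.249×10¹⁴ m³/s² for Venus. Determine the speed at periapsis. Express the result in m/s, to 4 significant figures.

Semi-major axis a = (r_p + r_a)/2 = 18676 km = 1.868×10⁷ m.
Vis-viva: v² = μ(2/r − 1/a) = 3.249×10¹⁴ × (2.902×10⁻⁷ − 5.354×10⁻⁸) = 7.689×10⁷ m²/s².
v = 8768 m/s.

v ≈ 8768 m/s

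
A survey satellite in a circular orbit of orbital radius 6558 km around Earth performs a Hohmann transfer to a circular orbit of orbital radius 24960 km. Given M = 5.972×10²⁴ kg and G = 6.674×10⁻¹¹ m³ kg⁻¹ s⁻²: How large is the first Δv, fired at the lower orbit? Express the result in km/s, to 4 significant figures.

Δv ≈ 2.015 km/s

μ = GM = 6.674×10⁻¹¹ × 5.972×10²⁴ = 3.986×10¹⁴ m³/s².
r₁ = 6558 km = 6.558×10⁶ m.
r₂ = 24960 km = 2.496×10⁷ m.
Transfer ellipse a_t = (r₁ + r₂)/2 = 1.576×10⁷ m.
At r₁: circular v_c1 = √(μ/r₁) = 7796 m/s; transfer-perigee v_p = √[μ(2/r₁ − 1/a_t)] = 9811 m/s.
Δv₁ = v_p − v_c1 = 2015 m/s.
= 2.015 km/s.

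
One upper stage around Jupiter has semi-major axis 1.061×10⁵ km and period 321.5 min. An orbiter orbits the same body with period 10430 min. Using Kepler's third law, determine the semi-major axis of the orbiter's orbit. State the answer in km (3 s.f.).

a₂ ≈ 1.08×10⁶ km

Kepler's third law: a³ ∝ T², so a₂ = a₁ (T₂/T₁)^(2/3).
T₂/T₁ = 32.44, (T₂/T₁)^(2/3) = 10.17.
a₂ = 1.061×10⁵ × 10.17 = 1.079×10⁶ km.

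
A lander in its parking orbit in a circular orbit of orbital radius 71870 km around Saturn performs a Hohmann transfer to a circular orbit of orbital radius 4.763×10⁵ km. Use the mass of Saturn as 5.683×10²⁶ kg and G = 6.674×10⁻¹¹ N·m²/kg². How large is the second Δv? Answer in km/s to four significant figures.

μ = GM = 6.674×10⁻¹¹ × 5.683×10²⁶ = 3.793×10¹⁶ m³/s².
r₁ = 71870 km = 7.187×10⁷ m.
r₂ = 4.763×10⁵ km = 4.763×10⁸ m.
Transfer ellipse a_t = (r₁ + r₂)/2 = 2.741×10⁸ m.
At r₁: circular v_c1 = √(μ/r₁) = 22970 m/s; transfer-perikrone v_p = √[μ(2/r₁ − 1/a_t)] = 30280 m/s.
At r₂: circular v_c2 = √(μ/r₂) = 8924 m/s; transfer-apokrone v_a = √[μ(2/r₂ − 1/a_t)] = 4570 m/s.
Δv₂ = v_c2 − v_a = 4354 m/s.
= 4.354 km/s.

Δv ≈ 4.354 km/s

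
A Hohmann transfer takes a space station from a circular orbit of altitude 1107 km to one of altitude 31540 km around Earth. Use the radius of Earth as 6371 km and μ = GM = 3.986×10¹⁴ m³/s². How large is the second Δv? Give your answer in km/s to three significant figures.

Δv ≈ 1.38 km/s

r₁ = 6371 + 1107 = 7478.0 km = 7.4780×10⁶ m.
r₂ = 6371 + 31540 = 37911 km = 3.7911×10⁷ m.
Transfer ellipse a_t = (r₁ + r₂)/2 = 2.269×10⁷ m.
At r₁: circular v_c1 = √(μ/r₁) = 7301 m/s; transfer-perigee v_p = √[μ(2/r₁ − 1/a_t)] = 9436 m/s.
At r₂: circular v_c2 = √(μ/r₂) = 3243 m/s; transfer-apogee v_a = √[μ(2/r₂ − 1/a_t)] = 1861 m/s.
Δv₂ = v_c2 − v_a = 1381 m/s.
= 1.381 km/s.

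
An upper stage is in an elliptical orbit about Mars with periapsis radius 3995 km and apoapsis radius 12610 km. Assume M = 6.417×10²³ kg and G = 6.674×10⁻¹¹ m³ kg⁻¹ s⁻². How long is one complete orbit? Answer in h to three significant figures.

T ≈ 6.38 h

μ = GM = 6.674×10⁻¹¹ × 6.417×10²³ = 4.283×10¹³ m³/s².
Semi-major axis a = (r_p + r_a)/2 = (3995.0 + 12610)/2 = 8302.5 km = 8.302×10⁶ m.
By Kepler's third law T = 2π√(a³/μ) = 2π × 3.656×10³ = 2.297×10⁴ s.
= 6.380 h.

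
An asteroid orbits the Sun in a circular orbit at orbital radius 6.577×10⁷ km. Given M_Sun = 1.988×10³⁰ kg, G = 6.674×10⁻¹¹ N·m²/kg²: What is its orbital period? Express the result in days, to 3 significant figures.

T ≈ 106 days

μ = GM = 6.674×10⁻¹¹ × 1.988×10³⁰ = 1.327×10²⁰ m³/s².
r = 6.577×10⁷ km = 6.577×10¹⁰ m.
Kepler's third law: T = 2π√(r³/μ) = 2π√((6.577×10¹⁰)³ / 1.327×10²⁰).
r³/μ = 2.144×10¹² s², so T = 2π × 1.464×10⁶ = 9.201×10⁶ s.
Converting: 9.201×10⁶ s ÷ 86400 = 106.5 days.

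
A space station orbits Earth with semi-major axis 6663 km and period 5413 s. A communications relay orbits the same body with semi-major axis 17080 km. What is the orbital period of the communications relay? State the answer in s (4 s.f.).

T₂ ≈ 22220 s

Kepler's third law: T² ∝ a³, so T₂ = T₁ (a₂/a₁)^(3/2).
a₂/a₁ = 2.563, (a₂/a₁)^(3/2) = 4.104.
T₂ = 5413 × 4.104 = 22220 s.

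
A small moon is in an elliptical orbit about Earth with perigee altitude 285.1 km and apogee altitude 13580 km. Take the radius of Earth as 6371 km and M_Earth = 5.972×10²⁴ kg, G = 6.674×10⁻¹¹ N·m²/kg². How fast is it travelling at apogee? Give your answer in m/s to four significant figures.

μ = GM = 6.674×10⁻¹¹ × 5.972×10²⁴ = 3.986×10¹⁴ m³/s².
r_p = 6371 + 285.1 = 6656.1 km = 6.6561×10⁶ m.
r_a = 6371 + 13580 = 19951 km = 1.9951×10⁷ m.
Semi-major axis a = (r_p + r_a)/2 = 13304 km = 1.330×10⁷ m.
Vis-viva: v² = μ(2/r − 1/a) = 3.986×10¹⁴ × (1.002×10⁻⁷ − 7.517×10⁻⁸) = 9.995×10⁶ m²/s².
v = 3162 m/s.

v ≈ 3162 m/s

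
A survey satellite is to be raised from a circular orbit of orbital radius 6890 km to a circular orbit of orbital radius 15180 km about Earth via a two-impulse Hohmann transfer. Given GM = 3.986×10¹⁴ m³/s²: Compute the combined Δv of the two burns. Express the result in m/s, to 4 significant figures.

Δv_total ≈ 2390 m/s

r₁ = 6890 km = 6.890×10⁶ m.
r₂ = 15180 km = 1.518×10⁷ m.
Transfer ellipse a_t = (r₁ + r₂)/2 = 1.104×10⁷ m.
At r₁: circular v_c1 = √(μ/r₁) = 7606 m/s; transfer-perigee v_p = √[μ(2/r₁ − 1/a_t)] = 8921 m/s.
Δv₁ = v_p − v_c1 = 1315 m/s.
At r₂: circular v_c2 = √(μ/r₂) = 5124 m/s; transfer-apogee v_a = √[μ(2/r₂ − 1/a_t)] = 4049 m/s.
Δv₂ = v_c2 − v_a = 1075 m/s.
Total Δv = Δv₁ + Δv₂ = 2390 m/s.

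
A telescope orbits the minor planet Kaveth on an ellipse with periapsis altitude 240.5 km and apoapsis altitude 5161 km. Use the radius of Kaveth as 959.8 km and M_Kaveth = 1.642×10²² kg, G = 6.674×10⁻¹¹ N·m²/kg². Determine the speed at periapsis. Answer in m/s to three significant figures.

μ = GM = 6.674×10⁻¹¹ × 1.642×10²² = 1.096×10¹² m³/s².
r_p = 959.8 + 240.5 = 1200.3 km = 1.2003×10⁶ m.
r_a = 959.8 + 5161 = 6120.8 km = 6.1208×10⁶ m.
Semi-major axis a = (r_p + r_a)/2 = 3660.6 km = 3.661×10⁶ m.
Vis-viva: v² = μ(2/r − 1/a) = 1.096×10¹² × (1.666×10⁻⁶ − 2.732×10⁻⁷) = 1.527×10⁶ m²/s².
v = 1236 m/s.

v ≈ 1240 m/s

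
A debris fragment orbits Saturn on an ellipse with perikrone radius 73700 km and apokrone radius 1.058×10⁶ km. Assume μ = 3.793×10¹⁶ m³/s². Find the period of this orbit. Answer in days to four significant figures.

Semi-major axis a = (r_p + r_a)/2 = (73700 + 1.0580×10⁶)/2 = 5.6585×10⁵ km = 5.658×10⁸ m.
By Kepler's third law T = 2π√(a³/μ) = 2π × 6.911×10⁴ = 4.343×10⁵ s.
= 5.026 days.

T ≈ 5.026 days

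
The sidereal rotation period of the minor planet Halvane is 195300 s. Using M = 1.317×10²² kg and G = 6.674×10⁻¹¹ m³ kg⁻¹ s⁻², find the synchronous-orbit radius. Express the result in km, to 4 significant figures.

μ = GM = 6.674×10⁻¹¹ × 1.317×10²² = 8.790×10¹¹ m³/s².
A synchronous orbit has period T, so by Kepler's third law a = (μT²/4π²)^(1/3).
μT²/4π² = 8.790×10¹¹ × (1.953×10⁵)² / 39.48 = 8.492×10²⁰ m³.
a = 9.470×10⁶ m = 9469.8 km.

r_sync ≈ 9470 km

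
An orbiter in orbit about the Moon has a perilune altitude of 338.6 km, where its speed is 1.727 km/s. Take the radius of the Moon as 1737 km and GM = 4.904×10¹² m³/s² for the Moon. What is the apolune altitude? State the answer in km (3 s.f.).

r_p = 1737 + 338.6 = 2075.6 km = 2.076×10⁶ m.
Specific energy ε = v²/2 − μ/r = -8.714×10⁵ J/kg, so a = −μ/(2ε) = 2.814×10⁶ m.
The apsides satisfy r_p + r_a = 2a, so the apolune radius is 2a − r_p = 3.552×10⁶ m = 3552.0 km.
Apolune altitude = 3552.0 − 1737 = 1815.0 km.

apolune altitude ≈ 1810 km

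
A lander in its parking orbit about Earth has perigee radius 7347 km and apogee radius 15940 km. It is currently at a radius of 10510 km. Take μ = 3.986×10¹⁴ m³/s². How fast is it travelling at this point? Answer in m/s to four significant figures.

v ≈ 6451 m/s

Semi-major axis a = (r_p + r_a)/2 = 11644 km = 1.164×10⁷ m.
Vis-viva: v² = μ(2/r − 1/a) = 3.986×10¹⁴ × (1.903×10⁻⁷ − 8.588×10⁻⁸) = 4.162×10⁷ m²/s².
v = 6451 m/s.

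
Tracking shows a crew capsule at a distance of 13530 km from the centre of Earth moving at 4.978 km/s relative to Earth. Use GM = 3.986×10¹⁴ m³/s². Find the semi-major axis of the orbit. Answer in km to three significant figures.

r = 1.353×10⁷ m.
Vis-viva rearranged: 1/a = 2/r − v²/μ = 1.478×10⁻⁷ − 6.217×10⁻⁸ = 8.565×10⁻⁸ m⁻¹.
a = 1.168×10⁷ m = 11675 km.

a ≈ 11700 km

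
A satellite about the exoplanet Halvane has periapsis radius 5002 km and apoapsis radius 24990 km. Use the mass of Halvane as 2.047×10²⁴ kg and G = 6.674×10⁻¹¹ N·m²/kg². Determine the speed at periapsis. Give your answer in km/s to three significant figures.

μ = GM = 6.674×10⁻¹¹ × 2.047×10²⁴ = 1.366×10¹⁴ m³/s².
Semi-major axis a = (r_p + r_a)/2 = 14996 km = 1.500×10⁷ m.
Vis-viva: v² = μ(2/r − 1/a) = 1.366×10¹⁴ × (3.998×10⁻⁷ − 6.668×10⁻⁸) = 4.551×10⁷ m²/s².
v = 6746 m/s = 6.746 km/s.

v ≈ 6.75 km/s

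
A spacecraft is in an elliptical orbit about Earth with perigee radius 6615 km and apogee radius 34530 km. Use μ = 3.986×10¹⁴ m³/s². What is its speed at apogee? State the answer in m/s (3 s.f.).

Semi-major axis a = (r_p + r_a)/2 = 20572 km = 2.057×10⁷ m.
Vis-viva: v² = μ(2/r − 1/a) = 3.986×10¹⁴ × (5.792×10⁻⁸ − 4.861×10⁻⁸) = 3.712×10⁶ m²/s².
v = 1927 m/s.

v ≈ 1930 m/s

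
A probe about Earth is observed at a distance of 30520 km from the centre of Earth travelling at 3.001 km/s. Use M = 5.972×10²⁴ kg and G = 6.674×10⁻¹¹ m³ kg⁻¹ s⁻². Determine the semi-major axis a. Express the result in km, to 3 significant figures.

μ = GM = 6.674×10⁻¹¹ × 5.972×10²⁴ = 3.986×10¹⁴ m³/s².
r = 3.052×10⁷ m.
Vis-viva rearranged: 1/a = 2/r − v²/μ = 6.553×10⁻⁸ − 2.260×10⁻⁸ = 4.294×10⁻⁸ m⁻¹.
a = 2.329×10⁷ m = 23291 km.

a ≈ 23300 km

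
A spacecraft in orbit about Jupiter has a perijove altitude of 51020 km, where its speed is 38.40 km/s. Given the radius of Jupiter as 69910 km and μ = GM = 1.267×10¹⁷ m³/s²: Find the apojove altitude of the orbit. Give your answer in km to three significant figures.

r_p = 69910 + 51020 = 1.2093×10⁵ km = 1.209×10⁸ m.
Specific energy ε = v²/2 − μ/r = -3.104×10⁸ J/kg, so a = −μ/(2ε) = 2.041×10⁸ m.
The apsides satisfy r_p + r_a = 2a, so the apojove radius is 2a − r_p = 2.872×10⁸ m = 2.8721×10⁵ km.
Apojove altitude = 2.8721×10⁵ − 69910 = 2.1730×10⁵ km.

apojove altitude ≈ 2.17×10⁵ km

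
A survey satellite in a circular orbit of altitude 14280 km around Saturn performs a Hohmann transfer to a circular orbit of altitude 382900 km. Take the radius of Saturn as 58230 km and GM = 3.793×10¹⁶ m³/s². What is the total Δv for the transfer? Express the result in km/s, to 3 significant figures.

Δv_total ≈ 11.4 km/s

r₁ = 58230 + 14280 = 72510 km = 7.2510×10⁷ m.
r₂ = 58230 + 382900 = 441130 km = 4.4113×10⁸ m.
Transfer ellipse a_t = (r₁ + r₂)/2 = 2.568×10⁸ m.
At r₁: circular v_c1 = √(μ/r₁) = 22870 m/s; transfer-perikrone v_p = √[μ(2/r₁ − 1/a_t)] = 29980 m/s.
Δv₁ = v_p − v_c1 = 7104 m/s.
At r₂: circular v_c2 = √(μ/r₂) = 9273 m/s; transfer-apokrone v_a = √[μ(2/r₂ − 1/a_t)] = 4927 m/s.
Δv₂ = v_c2 − v_a = 4346 m/s.
Total Δv = Δv₁ + Δv₂ = 11450 m/s = 11.45 km/s.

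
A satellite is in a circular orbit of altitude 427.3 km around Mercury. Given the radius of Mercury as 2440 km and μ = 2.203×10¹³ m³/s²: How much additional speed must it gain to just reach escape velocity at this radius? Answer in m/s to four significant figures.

r = 2440 + 427.3 = 2867.3 km = 2.8673×10⁶ m.
Circular speed v_c = √(μ/r) = 2772 m/s.
Escape speed v_esc = √(2μ/r) = √2 × v_c = 3920 m/s.
Δv = v_esc − v_c = 1148 m/s.

Δv ≈ 1148 m/s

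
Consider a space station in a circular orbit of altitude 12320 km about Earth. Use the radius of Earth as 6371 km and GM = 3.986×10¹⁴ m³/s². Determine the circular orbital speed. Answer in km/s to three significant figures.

r = 6371 + 12320 = 18691 km = 1.8691×10⁷ m.
For a circular orbit v = √(μ/r) = √(3.986×10¹⁴ / 1.869×10⁷) = √(2.133×10⁷) = 4618 m/s.
That is 4.618 km/s.

v ≈ 4.62 km/s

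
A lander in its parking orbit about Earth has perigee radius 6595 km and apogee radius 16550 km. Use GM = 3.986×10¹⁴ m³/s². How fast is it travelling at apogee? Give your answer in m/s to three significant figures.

v ≈ 3700 m/s

Semi-major axis a = (r_p + r_a)/2 = 11572 km = 1.157×10⁷ m.
Vis-viva: v² = μ(2/r − 1/a) = 3.986×10¹⁴ × (1.208×10⁻⁷ − 8.641×10⁻⁸) = 1.373×10⁷ m²/s².
v = 3705 m/s.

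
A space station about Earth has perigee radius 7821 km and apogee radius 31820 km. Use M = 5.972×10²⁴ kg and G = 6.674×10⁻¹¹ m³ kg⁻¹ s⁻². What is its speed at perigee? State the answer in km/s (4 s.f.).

μ = GM = 6.674×10⁻¹¹ × 5.972×10²⁴ = 3.986×10¹⁴ m³/s².
Semi-major axis a = (r_p + r_a)/2 = 19820 km = 1.982×10⁷ m.
Vis-viva: v² = μ(2/r − 1/a) = 3.986×10¹⁴ × (2.557×10⁻⁷ − 5.045×10⁻⁸) = 8.181×10⁷ m²/s².
v = 9045 m/s = 9.045 km/s.

v ≈ 9.045 km/s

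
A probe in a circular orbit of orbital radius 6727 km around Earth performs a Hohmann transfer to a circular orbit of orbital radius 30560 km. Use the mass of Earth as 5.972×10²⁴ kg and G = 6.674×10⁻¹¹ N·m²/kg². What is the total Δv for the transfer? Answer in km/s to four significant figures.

μ = GM = 6.674×10⁻¹¹ × 5.972×10²⁴ = 3.986×10¹⁴ m³/s².
r₁ = 6727 km = 6.727×10⁶ m.
r₂ = 30560 km = 3.056×10⁷ m.
Transfer ellipse a_t = (r₁ + r₂)/2 = 1.864×10⁷ m.
At r₁: circular v_c1 = √(μ/r₁) = 7697 m/s; transfer-perigee v_p = √[μ(2/r₁ − 1/a_t)] = 9855 m/s.
Δv₁ = v_p − v_c1 = 2158 m/s.
At r₂: circular v_c2 = √(μ/r₂) = 3611 m/s; transfer-apogee v_a = √[μ(2/r₂ − 1/a_t)] = 2169 m/s.
Δv₂ = v_c2 − v_a = 1442 m/s.
Total Δv = Δv₁ + Δv₂ = 3600 m/s = 3.600 km/s.

Δv_total ≈ 3.600 km/s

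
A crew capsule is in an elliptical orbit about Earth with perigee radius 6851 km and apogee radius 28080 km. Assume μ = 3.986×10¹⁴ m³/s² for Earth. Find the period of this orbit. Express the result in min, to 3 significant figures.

T ≈ 383 min

Semi-major axis a = (r_p + r_a)/2 = (6851.0 + 28080)/2 = 17466 km = 1.747×10⁷ m.
By Kepler's third law T = 2π√(a³/μ) = 2π × 3.656×10³ = 2.297×10⁴ s.
= 382.9 min.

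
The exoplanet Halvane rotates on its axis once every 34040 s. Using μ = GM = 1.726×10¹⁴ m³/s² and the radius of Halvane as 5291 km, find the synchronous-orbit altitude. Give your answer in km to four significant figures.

A synchronous orbit has period T, so by Kepler's third law a = (μT²/4π²)^(1/3).
μT²/4π² = 1.726×10¹⁴ × (3.404×10⁴)² / 39.48 = 5.066×10²¹ m³.
a = 1.717×10⁷ m = 17175 km.
Altitude h = a − R = 17175 − 5291 = 11884 km.

h_sync ≈ 11880 km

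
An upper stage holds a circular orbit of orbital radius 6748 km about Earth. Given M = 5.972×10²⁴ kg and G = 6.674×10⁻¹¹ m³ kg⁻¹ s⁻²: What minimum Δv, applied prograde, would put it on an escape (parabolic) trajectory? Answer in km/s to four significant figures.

μ = GM = 6.674×10⁻¹¹ × 5.972×10²⁴ = 3.986×10¹⁴ m³/s².
r = 6748 km = 6.748×10⁶ m.
Circular speed v_c = √(μ/r) = 7685 m/s.
Escape speed v_esc = √(2μ/r) = √2 × v_c = 10870 m/s.
Δv = v_esc − v_c = 3183 m/s = 3.183 km/s.

Δv ≈ 3.183 km/s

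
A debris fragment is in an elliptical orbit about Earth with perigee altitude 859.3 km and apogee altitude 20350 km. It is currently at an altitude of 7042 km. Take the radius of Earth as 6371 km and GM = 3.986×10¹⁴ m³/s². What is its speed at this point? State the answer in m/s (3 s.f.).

v ≈ 6000 m/s

r_p = 6371 + 859.3 = 7230.3 km = 7.2303×10⁶ m.
r_a = 6371 + 20350 = 26721 km = 2.6721×10⁷ m.
r = 6371 + 7042 = 13413 km = 1.341×10⁷ m.
Semi-major axis a = (r_p + r_a)/2 = 16976 km = 1.698×10⁷ m.
Vis-viva: v² = μ(2/r − 1/a) = 3.986×10¹⁴ × (1.491×10⁻⁷ − 5.891×10⁻⁸) = 3.595×10⁷ m²/s².
v = 5996 m/s.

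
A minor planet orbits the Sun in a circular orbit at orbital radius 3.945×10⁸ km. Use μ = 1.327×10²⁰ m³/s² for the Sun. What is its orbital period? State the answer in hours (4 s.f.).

r = 3.945×10⁸ km = 3.945×10¹¹ m.
Kepler's third law: T = 2π√(r³/μ) = 2π√((3.945×10¹¹)³ / 1.327×10²⁰).
r³/μ = 4.627×10¹⁴ s², so T = 2π × 2.151×10⁷ = 1.351×10⁸ s.
Converting: 1.351×10⁸ s ÷ 3600 = 37540 hours.

T ≈ 37540 hours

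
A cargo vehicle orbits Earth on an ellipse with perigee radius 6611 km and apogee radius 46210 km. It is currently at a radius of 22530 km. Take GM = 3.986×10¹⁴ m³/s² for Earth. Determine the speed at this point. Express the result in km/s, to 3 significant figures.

v ≈ 4.50 km/s

Semi-major axis a = (r_p + r_a)/2 = 26410 km = 2.641×10⁷ m.
Vis-viva: v² = μ(2/r − 1/a) = 3.986×10¹⁴ × (8.877×10⁻⁸ − 3.786×10⁻⁸) = 2.029×10⁷ m²/s².
v = 4505 m/s = 4.505 km/s.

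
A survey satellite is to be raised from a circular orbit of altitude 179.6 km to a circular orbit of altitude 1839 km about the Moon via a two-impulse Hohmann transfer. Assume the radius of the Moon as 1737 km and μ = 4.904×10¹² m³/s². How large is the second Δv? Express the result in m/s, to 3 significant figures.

r₁ = 1737 + 179.6 = 1916.6 km = 1.9166×10⁶ m.
r₂ = 1737 + 1839 = 3576.0 km = 3.5760×10⁶ m.
Transfer ellipse a_t = (r₁ + r₂)/2 = 2.746×10⁶ m.
At r₁: circular v_c1 = √(μ/r₁) = 1600 m/s; transfer-perilune v_p = √[μ(2/r₁ − 1/a_t)] = 1825 m/s.
At r₂: circular v_c2 = √(μ/r₂) = 1171 m/s; transfer-apolune v_a = √[μ(2/r₂ − 1/a_t)] = 978.3 m/s.
Δv₂ = v_c2 − v_a = 192.8 m/s.

Δv ≈ 193 m/s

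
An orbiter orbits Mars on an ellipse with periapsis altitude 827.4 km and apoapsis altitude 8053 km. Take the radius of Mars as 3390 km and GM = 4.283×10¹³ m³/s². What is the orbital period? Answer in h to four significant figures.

T ≈ 5.843 h

r_p = 3390 + 827.4 = 4217.4 km = 4.2174×10⁶ m.
r_a = 3390 + 8053 = 11443 km = 1.1443×10⁷ m.
Semi-major axis a = (r_p + r_a)/2 = (4217.4 + 11443)/2 = 7830.2 km = 7.830×10⁶ m.
By Kepler's third law T = 2π√(a³/μ) = 2π × 3.348×10³ = 2.104×10⁴ s.
= 5.843 h.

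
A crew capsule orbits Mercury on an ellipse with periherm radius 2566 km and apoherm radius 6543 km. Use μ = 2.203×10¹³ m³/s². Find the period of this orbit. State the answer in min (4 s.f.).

Semi-major axis a = (r_p + r_a)/2 = (2566.0 + 6543.0)/2 = 4554.5 km = 4.554×10⁶ m.
By Kepler's third law T = 2π√(a³/μ) = 2π × 2.071×10³ = 1.301×10⁴ s.
= 216.9 min.

T ≈ 216.9 min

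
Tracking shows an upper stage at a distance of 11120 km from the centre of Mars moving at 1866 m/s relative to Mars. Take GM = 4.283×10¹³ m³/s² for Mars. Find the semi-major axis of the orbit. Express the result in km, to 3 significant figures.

r = 1.112×10⁷ m.
Specific orbital energy ε = v²/2 − μ/r = (1866)²/2 − 4.283×10¹³/1.112×10⁷ = -2.111×10⁶ J/kg.
Since ε = −μ/(2a), a = −μ/(2ε) = 1.015×10⁷ m = 10146 km.

a ≈ 10100 km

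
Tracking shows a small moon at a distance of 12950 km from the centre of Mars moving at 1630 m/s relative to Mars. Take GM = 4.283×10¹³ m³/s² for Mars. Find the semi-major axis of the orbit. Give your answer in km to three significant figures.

a ≈ 10800 km

r = 1.295×10⁷ m.
Vis-viva rearranged: 1/a = 2/r − v²/μ = 1.544×10⁻⁷ − 6.203×10⁻⁸ = 9.241×10⁻⁸ m⁻¹.
a = 1.082×10⁷ m = 10822 km.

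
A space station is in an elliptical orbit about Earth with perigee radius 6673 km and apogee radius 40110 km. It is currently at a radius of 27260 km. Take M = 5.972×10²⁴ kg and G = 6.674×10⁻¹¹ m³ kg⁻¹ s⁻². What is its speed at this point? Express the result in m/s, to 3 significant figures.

v ≈ 3490 m/s

μ = GM = 6.674×10⁻¹¹ × 5.972×10²⁴ = 3.986×10¹⁴ m³/s².
Semi-major axis a = (r_p + r_a)/2 = 23392 km = 2.339×10⁷ m.
Vis-viva: v² = μ(2/r − 1/a) = 3.986×10¹⁴ × (7.337×10⁻⁸ − 4.275×10⁻⁸) = 1.220×10⁷ m²/s².
v = 3493 m/s.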